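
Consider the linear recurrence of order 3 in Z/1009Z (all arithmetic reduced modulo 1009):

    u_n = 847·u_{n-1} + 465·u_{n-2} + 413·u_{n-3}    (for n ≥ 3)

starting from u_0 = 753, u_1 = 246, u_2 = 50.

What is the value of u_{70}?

706

u_3 = 847·50 + 465·246 + 413·753 = 562
u_4 = 847·562 + 465·50 + 413·246 = 507
u_5 = 847·507 + 465·562 + 413·50 = 64
u_6 = 847·64 + 465·507 + 413·562 = 416
u_7 = 847·416 + 465·64 + 413·507 = 229
u_8 = 847·229 + 465·416 + 413·64 = 145
u_9 = 847·145 + 465·229 + 413·416 = 535
u_10 = 847·535 + 465·145 + 413·229 = 666
u_11 = 847·666 + 465·535 + 413·145 = 986
u_12 = 847·986 + 465·666 + 413·535 = 610
u_13 = 847·610 + 465·986 + 413·666 = 67
u_14 = 847·67 + 465·610 + 413·986 = 957
u_15 = 847·957 + 465·67 + 413·610 = 917
u_16 = 847·917 + 465·957 + 413·67 = 233
u_17 = 847·233 + 465·917 + 413·957 = 916
u_18 = 847·916 + 465·233 + 413·917 = 659
u_19 = 847·659 + 465·916 + 413·233 = 712
u_20 = 847·712 + 465·659 + 413·916 = 323
u_21 = 847·323 + 465·712 + 413·659 = 7
u_22 = 847·7 + 465·323 + 413·712 = 166
u_23 = 847·166 + 465·7 + 413·323 = 790
u_24 = 847·790 + 465·166 + 413·7 = 533
u_25 = 847·533 + 465·790 + 413·166 = 448
u_26 = 847·448 + 465·533 + 413·790 = 66
u_27 = 847·66 + 465·448 + 413·533 = 31
u_28 = 847·31 + 465·66 + 413·448 = 820
u_29 = 847·820 + 465·31 + 413·66 = 652
u_30 = 847·652 + 465·820 + 413·31 = 914
u_31 = 847·914 + 465·652 + 413·820 = 371
u_32 = 847·371 + 465·914 + 413·652 = 532
u_33 = 847·532 + 465·371 + 413·914 = 682
u_34 = 847·682 + 465·532 + 413·371 = 536
u_35 = 847·536 + 465·682 + 413·532 = 0
u_36 = 847·0 + 465·536 + 413·682 = 172
u_37 = 847·172 + 465·0 + 413·536 = 785
u_38 = 847·785 + 465·172 + 413·0 = 233
u_39 = 847·233 + 465·785 + 413·172 = 769
u_40 = 847·769 + 465·233 + 413·785 = 227
u_41 = 847·227 + 465·769 + 413·233 = 323
u_42 = 847·323 + 465·227 + 413·769 = 523
u_43 = 847·523 + 465·323 + 413·227 = 807
u_44 = 847·807 + 465·523 + 413·323 = 673
u_45 = 847·673 + 465·807 + 413·523 = 935
u_46 = 847·935 + 465·673 + 413·807 = 356
u_47 = 847·356 + 465·935 + 413·673 = 211
u_48 = 847·211 + 465·356 + 413·935 = 905
u_49 = 847·905 + 465·211 + 413·356 = 660
u_50 = 847·660 + 465·905 + 413·211 = 475
u_51 = 847·475 + 465·660 + 413·905 = 333
u_52 = 847·333 + 465·475 + 413·660 = 594
u_53 = 847·594 + 465·333 + 413·475 = 524
u_54 = 847·524 + 465·594 + 413·333 = 926
u_55 = 847·926 + 465·524 + 413·594 = 955
u_56 = 847·955 + 465·926 + 413·524 = 909
u_57 = 847·909 + 465·955 + 413·926 = 198
u_58 = 847·198 + 465·909 + 413·955 = 22
u_59 = 847·22 + 465·198 + 413·909 = 792
u_60 = 847·792 + 465·22 + 413·198 = 24
u_61 = 847·24 + 465·792 + 413·22 = 148
u_62 = 847·148 + 465·24 + 413·792 = 481
u_63 = 847·481 + 465·148 + 413·24 = 810
u_64 = 847·810 + 465·481 + 413·148 = 201
u_65 = 847·201 + 465·810 + 413·481 = 908
u_66 = 847·908 + 465·201 + 413·810 = 397
u_67 = 847·397 + 465·908 + 413·201 = 995
u_68 = 847·995 + 465·397 + 413·908 = 873
u_69 = 847·873 + 465·995 + 413·397 = 890
u_70 = 847·890 + 465·873 + 413·995 = 706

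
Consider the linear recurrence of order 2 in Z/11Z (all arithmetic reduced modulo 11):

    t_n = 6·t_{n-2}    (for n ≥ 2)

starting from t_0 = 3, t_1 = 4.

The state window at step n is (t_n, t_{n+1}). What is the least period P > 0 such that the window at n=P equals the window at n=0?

20

n=0: window = (3, 4)
n=1: window = (4, 7)
n=2: window = (7, 2)
n=3: window = (2, 9)
n=4: window = (9, 1)
n=5: window = (1, 10)
n=6: window = (10, 6)
n=7: window = (6, 5)
n=8: window = (5, 3)
n=9: window = (3, 8)
n=10: window = (8, 7)
n=11: window = (7, 4)
n=12: window = (4, 9)
n=13: window = (9, 2)
n=14: window = (2, 10)
n=15: window = (10, 1)
n=16: window = (1, 5)
n=17: window = (5, 6)
n=18: window = (6, 8)
n=19: window = (8, 3)
n=20: window = (3, 4)
window at n=20 equals window at n=0 → period = 20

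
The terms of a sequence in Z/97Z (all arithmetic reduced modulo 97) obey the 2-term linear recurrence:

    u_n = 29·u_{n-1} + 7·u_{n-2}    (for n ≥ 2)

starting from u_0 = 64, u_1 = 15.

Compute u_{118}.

u_2 = 29·15 + 7·64 = 10
u_3 = 29·10 + 7·15 = 7
u_4 = 29·7 + 7·10 = 79
u_5 = 29·79 + 7·7 = 12
u_6 = 29·12 + 7·79 = 28
u_7 = 29·28 + 7·12 = 23
u_8 = 29·23 + 7·28 = 87
u_9 = 29·87 + 7·23 = 65
u_10 = 29·65 + 7·87 = 69
u_11 = 29·69 + 7·65 = 31
u_12 = 29·31 + 7·69 = 24
u_13 = 29·24 + 7·31 = 40
u_14 = 29·40 + 7·24 = 67
u_15 = 29·67 + 7·40 = 89
u_16 = 29·89 + 7·67 = 43
u_17 = 29·43 + 7·89 = 27
u_18 = 29·27 + 7·43 = 17
u_19 = 29·17 + 7·27 = 3
u_20 = 29·3 + 7·17 = 12
u_21 = 29·12 + 7·3 = 78
u_22 = 29·78 + 7·12 = 18
u_23 = 29·18 + 7·78 = 1
u_24 = 29·1 + 7·18 = 58
u_25 = 29·58 + 7·1 = 40
u_26 = 29·40 + 7·58 = 14
u_27 = 29·14 + 7·40 = 7
u_28 = 29·7 + 7·14 = 10
u_29 = 29·10 + 7·7 = 48
u_30 = 29·48 + 7·10 = 7
u_31 = 29·7 + 7·48 = 54
u_32 = 29·54 + 7·7 = 63
u_33 = 29·63 + 7·54 = 71
u_34 = 29·71 + 7·63 = 75
u_35 = 29·75 + 7·71 = 53
u_36 = 29·53 + 7·75 = 25
u_37 = 29·25 + 7·53 = 29
u_38 = 29·29 + 7·25 = 46
u_39 = 29·46 + 7·29 = 82
u_40 = 29·82 + 7·46 = 81
u_41 = 29·81 + 7·82 = 13
u_42 = 29·13 + 7·81 = 71
u_43 = 29·71 + 7·13 = 16
u_44 = 29·16 + 7·71 = 88
u_45 = 29·88 + 7·16 = 45
u_46 = 29·45 + 7·88 = 78
u_47 = 29·78 + 7·45 = 55
u_48 = 29·55 + 7·78 = 7
u_49 = 29·7 + 7·55 = 6
u_50 = 29·6 + 7·7 = 29
u_51 = 29·29 + 7·6 = 10
u_52 = 29·10 + 7·29 = 8
u_53 = 29·8 + 7·10 = 11
u_54 = 29·11 + 7·8 = 84
u_55 = 29·84 + 7·11 = 88
u_56 = 29·88 + 7·84 = 36
u_57 = 29·36 + 7·88 = 11
u_58 = 29·11 + 7·36 = 86
u_59 = 29·86 + 7·11 = 49
u_60 = 29·49 + 7·86 = 83
u_61 = 29·83 + 7·49 = 34
u_62 = 29·34 + 7·83 = 15
u_63 = 29·15 + 7·34 = 91
u_64 = 29·91 + 7·15 = 28
u_65 = 29·28 + 7·91 = 91
u_66 = 29·91 + 7·28 = 22
u_67 = 29·22 + 7·91 = 14
u_68 = 29·14 + 7·22 = 75
u_69 = 29·75 + 7·14 = 42
u_70 = 29·42 + 7·75 = 94
u_71 = 29·94 + 7·42 = 13
u_72 = 29·13 + 7·94 = 65
u_73 = 29·65 + 7·13 = 36
u_74 = 29·36 + 7·65 = 44
u_75 = 29·44 + 7·36 = 73
u_76 = 29·73 + 7·44 = 0
u_77 = 29·0 + 7·73 = 26
u_78 = 29·26 + 7·0 = 75
u_79 = 29·75 + 7·26 = 29
u_80 = 29·29 + 7·75 = 8
u_81 = 29·8 + 7·29 = 47
u_82 = 29·47 + 7·8 = 61
u_83 = 29·61 + 7·47 = 61
u_84 = 29·61 + 7·61 = 62
u_85 = 29·62 + 7·61 = 91
u_86 = 29·91 + 7·62 = 66
u_87 = 29·66 + 7·91 = 29
u_88 = 29·29 + 7·66 = 42
u_89 = 29·42 + 7·29 = 63
u_90 = 29·63 + 7·42 = 84
u_91 = 29·84 + 7·63 = 64
u_92 = 29·64 + 7·84 = 19
u_93 = 29·19 + 7·64 = 29
u_94 = 29·29 + 7·19 = 4
u_95 = 29·4 + 7·29 = 28
u_96 = 29·28 + 7·4 = 64
u_97 = 29·64 + 7·28 = 15
u_98 = 29·15 + 7·64 = 10
u_99 = 29·10 + 7·15 = 7
u_100 = 29·7 + 7·10 = 79
u_101 = 29·79 + 7·7 = 12
u_102 = 29·12 + 7·79 = 28
u_103 = 29·28 + 7·12 = 23
u_104 = 29·23 + 7·28 = 87
u_105 = 29·87 + 7·23 = 65
u_106 = 29·65 + 7·87 = 69
u_107 = 29·69 + 7·65 = 31
u_108 = 29·31 + 7·69 = 24
u_109 = 29·24 + 7·31 = 40
u_110 = 29·40 + 7·24 = 67
u_111 = 29·67 + 7·40 = 89
u_112 = 29·89 + 7·67 = 43
u_113 = 29·43 + 7·89 = 27
u_114 = 29·27 + 7·43 = 17
u_115 = 29·17 + 7·27 = 3
u_116 = 29·3 + 7·17 = 12
u_117 = 29·12 + 7·3 = 78
u_118 = 29·78 + 7·12 = 18

18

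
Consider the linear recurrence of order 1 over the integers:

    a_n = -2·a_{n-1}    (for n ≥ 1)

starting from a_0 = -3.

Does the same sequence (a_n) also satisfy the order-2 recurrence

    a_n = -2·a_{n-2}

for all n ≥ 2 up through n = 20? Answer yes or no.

Terms a_0..a_20: -3, 6, -12, 24, -48, 96, -192, 384, -768, 1536, -3072, 6144, -12288, 24576, -49152, 98304, -196608, 393216, -786432, 1572864, -3145728
n=2: candidate gives 6, actual a_2 = -12 ✗

no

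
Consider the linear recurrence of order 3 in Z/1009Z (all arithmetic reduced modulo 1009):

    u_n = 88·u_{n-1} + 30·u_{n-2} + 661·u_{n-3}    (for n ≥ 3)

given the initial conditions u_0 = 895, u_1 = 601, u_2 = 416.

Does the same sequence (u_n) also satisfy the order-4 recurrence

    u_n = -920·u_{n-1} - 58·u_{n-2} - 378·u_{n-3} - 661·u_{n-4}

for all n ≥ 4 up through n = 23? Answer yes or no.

Terms u_0..u_23: 895, 601, 416, 473, 342, 418, 493, 475, 927, 946, 244, 695, 603, 101, 35, 84, 537, 263, 941, 686, 101, 664, 318, 648
n=4: candidate gives 342, actual u_4 = 342 ✓
n=5: candidate gives 418, actual u_5 = 418 ✓
n=6: candidate gives 493, actual u_6 = 493 ✓
n=7: candidate gives 475, actual u_7 = 475 ✓
n=8: candidate gives 927, actual u_8 = 927 ✓
n=9: candidate gives 946, actual u_9 = 946 ✓
n=10: candidate gives 244, actual u_10 = 244 ✓
n=11: candidate gives 695, actual u_11 = 695 ✓
n=12: candidate gives 603, actual u_12 = 603 ✓
n=13: candidate gives 101, actual u_13 = 101 ✓
n=14: candidate gives 35, actual u_14 = 35 ✓
n=15: candidate gives 84, actual u_15 = 84 ✓
n=16: candidate gives 537, actual u_16 = 537 ✓
n=17: candidate gives 263, actual u_17 = 263 ✓
n=18: candidate gives 941, actual u_18 = 941 ✓
n=19: candidate gives 686, actual u_19 = 686 ✓
n=20: candidate gives 101, actual u_20 = 101 ✓
n=21: candidate gives 664, actual u_21 = 664 ✓
n=22: candidate gives 318, actual u_22 = 318 ✓
n=23: candidate gives 648, actual u_23 = 648 ✓

yes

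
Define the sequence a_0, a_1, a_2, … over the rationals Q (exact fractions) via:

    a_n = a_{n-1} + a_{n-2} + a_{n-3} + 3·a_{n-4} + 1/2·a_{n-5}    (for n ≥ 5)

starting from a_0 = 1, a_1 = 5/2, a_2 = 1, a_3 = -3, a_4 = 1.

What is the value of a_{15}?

9745/2

a_5 = 1·1 + 1·-3 + 1·1 + 3·5/2 + 1/2·1 = 7
a_6 = 1·7 + 1·1 + 1·-3 + 3·1 + 1/2·5/2 = 37/4
a_7 = 1·37/4 + 1·7 + 1·1 + 3·-3 + 1/2·1 = 35/4
a_8 = 1·35/4 + 1·37/4 + 1·7 + 3·1 + 1/2·-3 = 53/2
a_9 = 1·53/2 + 1·35/4 + 1·37/4 + 3·7 + 1/2·1 = 66
a_10 = 1·66 + 1·53/2 + 1·35/4 + 3·37/4 + 1/2·7 = 265/2
a_11 = 1·265/2 + 1·66 + 1·53/2 + 3·35/4 + 1/2·37/4 = 2047/8
a_12 = 1·2047/8 + 1·265/2 + 1·66 + 3·53/2 + 1/2·35/4 = 2153/4
a_13 = 1·2153/4 + 1·2047/8 + 1·265/2 + 3·66 + 1/2·53/2 = 9103/8
a_14 = 1·9103/8 + 1·2153/4 + 1·2047/8 + 3·265/2 + 1/2·66 = 4725/2
a_15 = 1·4725/2 + 1·9103/8 + 1·2153/4 + 3·2047/8 + 1/2·265/2 = 9745/2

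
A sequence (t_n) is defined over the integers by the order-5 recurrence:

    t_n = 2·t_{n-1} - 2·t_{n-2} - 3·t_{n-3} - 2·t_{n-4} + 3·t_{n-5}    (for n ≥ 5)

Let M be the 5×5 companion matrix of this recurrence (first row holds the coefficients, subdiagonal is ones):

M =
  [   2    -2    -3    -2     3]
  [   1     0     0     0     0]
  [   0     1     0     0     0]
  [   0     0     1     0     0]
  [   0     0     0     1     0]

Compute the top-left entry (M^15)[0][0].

48656

(M^15)[0][0] is the top entry after applying M 15 times to the unit state (1, 0, 0, 0, 0). Equivalently it is h_{19} for the auxiliary sequence (h_n) obeying the same recurrence with h_4 = 1 and h_i = 0 for 0 ≤ i < 4:
h_5 = 2·1 + -2·0 + -3·0 + -2·0 + 3·0 = 2
h_6 = 2·2 + -2·1 + -3·0 + -2·0 + 3·0 = 2
h_7 = 2·2 + -2·2 + -3·1 + -2·0 + 3·0 = -3
h_8 = 2·-3 + -2·2 + -3·2 + -2·1 + 3·0 = -18
h_9 = 2·-18 + -2·-3 + -3·2 + -2·2 + 3·1 = -37
h_10 = 2·-37 + -2·-18 + -3·-3 + -2·2 + 3·2 = -27
h_11 = 2·-27 + -2·-37 + -3·-18 + -2·-3 + 3·2 = 86
h_12 = 2·86 + -2·-27 + -3·-37 + -2·-18 + 3·-3 = 364
h_13 = 2·364 + -2·86 + -3·-27 + -2·-37 + 3·-18 = 657
h_14 = 2·657 + -2·364 + -3·86 + -2·-27 + 3·-37 = 271
h_15 = 2·271 + -2·657 + -3·364 + -2·86 + 3·-27 = -2117
h_16 = 2·-2117 + -2·271 + -3·657 + -2·364 + 3·86 = -7217
h_17 = 2·-7217 + -2·-2117 + -3·271 + -2·657 + 3·364 = -11235
h_18 = 2·-11235 + -2·-7217 + -3·-2117 + -2·271 + 3·657 = -256
h_19 = 2·-256 + -2·-11235 + -3·-7217 + -2·-2117 + 3·271 = 48656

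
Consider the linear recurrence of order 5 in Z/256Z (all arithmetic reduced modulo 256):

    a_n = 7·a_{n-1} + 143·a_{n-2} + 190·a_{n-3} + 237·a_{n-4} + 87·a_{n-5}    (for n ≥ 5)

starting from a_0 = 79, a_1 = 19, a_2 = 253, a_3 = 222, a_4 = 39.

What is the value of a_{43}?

254

a_5 = 7·39 + 143·222 + 190·253 + 237·19 + 87·79 = 73
a_6 = 7·73 + 143·39 + 190·222 + 237·253 + 87·19 = 58
a_7 = 7·58 + 143·73 + 190·39 + 237·222 + 87·253 = 208
a_8 = 7·208 + 143·58 + 190·73 + 237·39 + 87·222 = 209
a_9 = 7·209 + 143·208 + 190·58 + 237·73 + 87·39 = 201
a_10 = 7·201 + 143·209 + 190·208 + 237·58 + 87·73 = 31
a_11 = 7·31 + 143·201 + 190·209 + 237·208 + 87·58 = 132
a_12 = 7·132 + 143·31 + 190·201 + 237·209 + 87·208 = 72
a_13 = 7·72 + 143·132 + 190·31 + 237·201 + 87·209 = 210
a_14 = 7·210 + 143·72 + 190·132 + 237·31 + 87·201 = 240
a_15 = 7·240 + 143·210 + 190·72 + 237·132 + 87·31 = 11
a_16 = 7·11 + 143·240 + 190·210 + 237·72 + 87·132 = 189
a_17 = 7·189 + 143·11 + 190·240 + 237·210 + 87·72 = 82
a_18 = 7·82 + 143·189 + 190·11 + 237·240 + 87·210 = 137
a_19 = 7·137 + 143·82 + 190·189 + 237·11 + 87·240 = 146
a_20 = 7·146 + 143·137 + 190·82 + 237·189 + 87·11 = 23
a_21 = 7·23 + 143·146 + 190·137 + 237·82 + 87·189 = 2
a_22 = 7·2 + 143·23 + 190·146 + 237·137 + 87·82 = 246
a_23 = 7·246 + 143·2 + 190·23 + 237·146 + 87·137 = 163
a_24 = 7·163 + 143·246 + 190·2 + 237·23 + 87·146 = 68
a_25 = 7·68 + 143·163 + 190·246 + 237·2 + 87·23 = 40
a_26 = 7·40 + 143·68 + 190·163 + 237·246 + 87·2 = 122
a_27 = 7·122 + 143·40 + 190·68 + 237·163 + 87·246 = 167
a_28 = 7·167 + 143·122 + 190·40 + 237·68 + 87·163 = 192
a_29 = 7·192 + 143·167 + 190·122 + 237·40 + 87·68 = 57
a_30 = 7·57 + 143·192 + 190·167 + 237·122 + 87·40 = 75
a_31 = 7·75 + 143·57 + 190·192 + 237·167 + 87·122 = 117
a_32 = 7·117 + 143·75 + 190·57 + 237·192 + 87·167 = 231
a_33 = 7·231 + 143·117 + 190·75 + 237·57 + 87·192 = 91
a_34 = 7·91 + 143·231 + 190·117 + 237·75 + 87·57 = 42
a_35 = 7·42 + 143·91 + 190·231 + 237·117 + 87·75 = 59
a_36 = 7·59 + 143·42 + 190·91 + 237·231 + 87·117 = 59
a_37 = 7·59 + 143·59 + 190·42 + 237·91 + 87·231 = 126
a_38 = 7·126 + 143·59 + 190·59 + 237·42 + 87·91 = 0
a_39 = 7·0 + 143·126 + 190·59 + 237·59 + 87·42 = 17
a_40 = 7·17 + 143·0 + 190·126 + 237·59 + 87·59 = 167
a_41 = 7·167 + 143·17 + 190·0 + 237·126 + 87·59 = 195
a_42 = 7·195 + 143·167 + 190·17 + 237·0 + 87·126 = 14
a_43 = 7·14 + 143·195 + 190·167 + 237·17 + 87·0 = 254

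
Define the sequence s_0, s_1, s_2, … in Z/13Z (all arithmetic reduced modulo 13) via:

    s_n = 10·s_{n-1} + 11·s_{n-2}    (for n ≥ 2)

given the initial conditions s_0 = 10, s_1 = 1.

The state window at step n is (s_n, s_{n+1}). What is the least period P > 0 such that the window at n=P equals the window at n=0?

n=0: window = (10, 1)
n=1: window = (1, 3)
n=2: window = (3, 2)
n=3: window = (2, 1)
n=4: window = (1, 6)
n=5: window = (6, 6)
n=6: window = (6, 9)
n=7: window = (9, 0)
n=8: window = (0, 8)
n=9: window = (8, 2)
n=10: window = (2, 4)
n=11: window = (4, 10)
n=12: window = (10, 1)
window at n=12 equals window at n=0 → period = 12

12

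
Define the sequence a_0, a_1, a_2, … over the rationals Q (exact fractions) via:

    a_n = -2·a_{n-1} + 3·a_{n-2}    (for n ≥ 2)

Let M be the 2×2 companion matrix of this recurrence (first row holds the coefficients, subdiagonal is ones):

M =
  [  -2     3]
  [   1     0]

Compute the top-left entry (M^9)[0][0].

(M^9)[0][0] is the top entry after applying M 9 times to the unit state (1, 0). Equivalently it is h_{10} for the auxiliary sequence (h_n) obeying the same recurrence with h_1 = 1 and h_i = 0 for 0 ≤ i < 1:
h_2 = -2·1 + 3·0 = -2
h_3 = -2·-2 + 3·1 = 7
h_4 = -2·7 + 3·-2 = -20
h_5 = -2·-20 + 3·7 = 61
h_6 = -2·61 + 3·-20 = -182
h_7 = -2·-182 + 3·61 = 547
h_8 = -2·547 + 3·-182 = -1640
h_9 = -2·-1640 + 3·547 = 4921
h_10 = -2·4921 + 3·-1640 = -14762

-14762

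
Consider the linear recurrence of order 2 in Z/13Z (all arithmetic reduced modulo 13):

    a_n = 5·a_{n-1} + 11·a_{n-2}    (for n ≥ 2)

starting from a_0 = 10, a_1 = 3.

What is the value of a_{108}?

a_2 = 5·3 + 11·10 = 8
a_3 = 5·8 + 11·3 = 8
a_4 = 5·8 + 11·8 = 11
a_5 = 5·11 + 11·8 = 0
a_6 = 5·0 + 11·11 = 4
a_7 = 5·4 + 11·0 = 7
a_8 = 5·7 + 11·4 = 1
a_9 = 5·1 + 11·7 = 4
a_10 = 5·4 + 11·1 = 5
a_11 = 5·5 + 11·4 = 4
a_12 = 5·4 + 11·5 = 10
a_13 = 5·10 + 11·4 = 3
(a_12, a_13) = (10, 3) = (a_0, a_1), so the sequence has period 12.
108 ≡ 0 (mod 12), hence a_108 = a_0 = 10.

10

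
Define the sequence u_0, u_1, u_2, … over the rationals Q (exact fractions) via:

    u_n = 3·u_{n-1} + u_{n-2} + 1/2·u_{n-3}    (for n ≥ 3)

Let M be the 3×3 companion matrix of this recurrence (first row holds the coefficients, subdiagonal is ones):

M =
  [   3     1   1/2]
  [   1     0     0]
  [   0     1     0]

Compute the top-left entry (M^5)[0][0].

749/2

(M^5)[0][0] is the top entry after applying M 5 times to the unit state (1, 0, 0). Equivalently it is h_{7} for the auxiliary sequence (h_n) obeying the same recurrence with h_2 = 1 and h_i = 0 for 0 ≤ i < 2:
h_3 = 3·1 + 1·0 + 1/2·0 = 3
h_4 = 3·3 + 1·1 + 1/2·0 = 10
h_5 = 3·10 + 1·3 + 1/2·1 = 67/2
h_6 = 3·67/2 + 1·10 + 1/2·3 = 112
h_7 = 3·112 + 1·67/2 + 1/2·10 = 749/2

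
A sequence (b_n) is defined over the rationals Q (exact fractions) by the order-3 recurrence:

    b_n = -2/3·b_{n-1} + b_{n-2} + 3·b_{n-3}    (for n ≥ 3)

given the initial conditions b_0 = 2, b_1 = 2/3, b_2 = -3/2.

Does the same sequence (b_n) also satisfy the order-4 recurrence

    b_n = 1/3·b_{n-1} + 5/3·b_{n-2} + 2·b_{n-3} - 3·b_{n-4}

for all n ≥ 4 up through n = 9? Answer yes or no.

yes

Terms b_0..b_9: 2, 2/3, -3/2, 23/3, -83/18, 337/54, 2305/162, -4150/243, 32321/729, -17279/4374
n=4: candidate gives -83/18, actual b_4 = -83/18 ✓
n=5: candidate gives 337/54, actual b_5 = 337/54 ✓
n=6: candidate gives 2305/162, actual b_6 = 2305/162 ✓
n=7: candidate gives -4150/243, actual b_7 = -4150/243 ✓
n=8: candidate gives 32321/729, actual b_8 = 32321/729 ✓
n=9: candidate gives -17279/4374, actual b_9 = -17279/4374 ✓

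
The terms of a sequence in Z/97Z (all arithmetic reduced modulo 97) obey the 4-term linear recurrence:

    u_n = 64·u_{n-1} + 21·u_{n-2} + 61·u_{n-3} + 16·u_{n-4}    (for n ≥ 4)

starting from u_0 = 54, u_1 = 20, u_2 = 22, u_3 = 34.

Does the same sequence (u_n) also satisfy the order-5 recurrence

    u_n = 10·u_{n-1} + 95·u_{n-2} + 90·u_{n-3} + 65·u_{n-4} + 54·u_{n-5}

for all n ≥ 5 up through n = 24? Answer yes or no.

Terms u_0..u_24: 54, 20, 22, 34, 66, 4, 91, 2, 41, 36, 87, 30, 3, 12, 76, 56, 43, 26, 21, 74, 79, 62, 1, 94, 25
n=5: candidate gives 95, actual u_5 = 4 ✗

no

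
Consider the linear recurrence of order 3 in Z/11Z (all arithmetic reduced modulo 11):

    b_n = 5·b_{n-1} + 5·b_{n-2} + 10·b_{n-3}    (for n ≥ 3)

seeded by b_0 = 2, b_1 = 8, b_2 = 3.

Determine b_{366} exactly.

1

b_3 = 5·3 + 5·8 + 10·2 = 9
b_4 = 5·9 + 5·3 + 10·8 = 8
b_5 = 5·8 + 5·9 + 10·3 = 5
b_6 = 5·5 + 5·8 + 10·9 = 1
b_7 = 5·1 + 5·5 + 10·8 = 0
b_8 = 5·0 + 5·1 + 10·5 = 0
b_9 = 5·0 + 5·0 + 10·1 = 10
b_10 = 5·10 + 5·0 + 10·0 = 6
b_11 = 5·6 + 5·10 + 10·0 = 3
b_12 = 5·3 + 5·6 + 10·10 = 2
b_13 = 5·2 + 5·3 + 10·6 = 8
b_14 = 5·8 + 5·2 + 10·3 = 3
(b_12, b_13, b_14) = (2, 8, 3) = (b_0, b_1, b_2), so the sequence has period 12.
366 ≡ 6 (mod 12), hence b_366 = b_6 = 1.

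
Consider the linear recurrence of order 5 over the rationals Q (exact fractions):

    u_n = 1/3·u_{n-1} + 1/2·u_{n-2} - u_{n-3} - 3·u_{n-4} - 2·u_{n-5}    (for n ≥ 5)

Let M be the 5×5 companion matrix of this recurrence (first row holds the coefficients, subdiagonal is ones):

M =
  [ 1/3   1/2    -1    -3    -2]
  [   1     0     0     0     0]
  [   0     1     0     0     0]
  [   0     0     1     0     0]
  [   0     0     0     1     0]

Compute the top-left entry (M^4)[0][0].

(M^4)[0][0] is the top entry after applying M 4 times to the unit state (1, 0, 0, 0, 0). Equivalently it is h_{8} for the auxiliary sequence (h_n) obeying the same recurrence with h_4 = 1 and h_i = 0 for 0 ≤ i < 4:
h_5 = 1/3·1 + 1/2·0 + -1·0 + -3·0 + -2·0 = 1/3
h_6 = 1/3·1/3 + 1/2·1 + -1·0 + -3·0 + -2·0 = 11/18
h_7 = 1/3·11/18 + 1/2·1/3 + -1·1 + -3·0 + -2·0 = -17/27
h_8 = 1/3·-17/27 + 1/2·11/18 + -1·1/3 + -3·1 + -2·0 = -1049/324

-1049/324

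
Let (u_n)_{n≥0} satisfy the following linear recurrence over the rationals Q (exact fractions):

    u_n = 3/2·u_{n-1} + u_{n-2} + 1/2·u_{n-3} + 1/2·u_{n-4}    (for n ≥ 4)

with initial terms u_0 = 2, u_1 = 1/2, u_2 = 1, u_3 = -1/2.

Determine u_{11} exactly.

15061/64

u_4 = 3/2·-1/2 + 1·1 + 1/2·1/2 + 1/2·2 = 3/2
u_5 = 3/2·3/2 + 1·-1/2 + 1/2·1 + 1/2·1/2 = 5/2
u_6 = 3/2·5/2 + 1·3/2 + 1/2·-1/2 + 1/2·1 = 11/2
u_7 = 3/2·11/2 + 1·5/2 + 1/2·3/2 + 1/2·-1/2 = 45/4
u_8 = 3/2·45/4 + 1·11/2 + 1/2·5/2 + 1/2·3/2 = 195/8
u_9 = 3/2·195/8 + 1·45/4 + 1/2·11/2 + 1/2·5/2 = 829/16
u_10 = 3/2·829/16 + 1·195/8 + 1/2·45/4 + 1/2·11/2 = 3535/32
u_11 = 3/2·3535/32 + 1·829/16 + 1/2·195/8 + 1/2·45/4 = 15061/64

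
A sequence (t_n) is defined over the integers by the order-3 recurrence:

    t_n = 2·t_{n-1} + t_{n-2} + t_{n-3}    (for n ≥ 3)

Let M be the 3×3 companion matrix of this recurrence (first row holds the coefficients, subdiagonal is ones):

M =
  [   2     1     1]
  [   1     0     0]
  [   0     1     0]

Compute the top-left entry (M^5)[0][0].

84

(M^5)[0][0] is the top entry after applying M 5 times to the unit state (1, 0, 0). Equivalently it is h_{7} for the auxiliary sequence (h_n) obeying the same recurrence with h_2 = 1 and h_i = 0 for 0 ≤ i < 2:
h_3 = 2·1 + 1·0 + 1·0 = 2
h_4 = 2·2 + 1·1 + 1·0 = 5
h_5 = 2·5 + 1·2 + 1·1 = 13
h_6 = 2·13 + 1·5 + 1·2 = 33
h_7 = 2·33 + 1·13 + 1·5 = 84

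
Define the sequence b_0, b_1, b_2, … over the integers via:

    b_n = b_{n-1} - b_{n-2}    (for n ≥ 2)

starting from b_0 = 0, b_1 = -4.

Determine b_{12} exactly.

0

b_2 = 1·-4 + -1·0 = -4
b_3 = 1·-4 + -1·-4 = 0
b_4 = 1·0 + -1·-4 = 4
b_5 = 1·4 + -1·0 = 4
b_6 = 1·4 + -1·4 = 0
b_7 = 1·0 + -1·4 = -4
b_8 = 1·-4 + -1·0 = -4
b_9 = 1·-4 + -1·-4 = 0
b_10 = 1·0 + -1·-4 = 4
b_11 = 1·4 + -1·0 = 4
b_12 = 1·4 + -1·4 = 0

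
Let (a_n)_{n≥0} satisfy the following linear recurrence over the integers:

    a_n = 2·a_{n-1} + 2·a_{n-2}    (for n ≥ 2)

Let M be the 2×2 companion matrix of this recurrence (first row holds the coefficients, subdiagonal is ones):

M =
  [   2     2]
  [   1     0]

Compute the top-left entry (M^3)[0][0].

(M^3)[0][0] is the top entry after applying M 3 times to the unit state (1, 0). Equivalently it is h_{4} for the auxiliary sequence (h_n) obeying the same recurrence with h_1 = 1 and h_i = 0 for 0 ≤ i < 1:
h_2 = 2·1 + 2·0 = 2
h_3 = 2·2 + 2·1 = 6
h_4 = 2·6 + 2·2 = 16

16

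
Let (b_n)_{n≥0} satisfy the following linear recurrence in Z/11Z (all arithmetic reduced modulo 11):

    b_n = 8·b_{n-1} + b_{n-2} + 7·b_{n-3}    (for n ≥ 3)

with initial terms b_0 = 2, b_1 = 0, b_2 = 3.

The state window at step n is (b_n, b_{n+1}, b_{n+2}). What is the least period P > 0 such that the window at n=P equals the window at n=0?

110

n=0: window = (2, 0, 3)
n=1: window = (0, 3, 5)
n=2: window = (3, 5, 10)
n=3: window = (5, 10, 7)
n=4: window = (10, 7, 2)
n=5: window = (7, 2, 5)
n=6: window = (2, 5, 3)
n=7: window = (5, 3, 10)
n=8: window = (3, 10, 8)
n=9: window = (10, 8, 7)
n=10: window = (8, 7, 2)
n=11: window = (7, 2, 2)
n=12: window = (2, 2, 1)
n=13: window = (2, 1, 2)
n=14: window = (1, 2, 9)
n=15: window = (2, 9, 4)
n=16: window = (9, 4, 0)
n=17: window = (4, 0, 1)
n=18: window = (0, 1, 3)
n=19: window = (1, 3, 3)
n=20: window = (3, 3, 1)
n=21: window = (3, 1, 10)
n=22: window = (1, 10, 3)
n=23: window = (10, 3, 8)
n=24: window = (3, 8, 5)
n=25: window = (8, 5, 3)
n=26: window = (5, 3, 8)
n=27: window = (3, 8, 3)
n=28: window = (8, 3, 9)
n=29: window = (3, 9, 10)
n=30: window = (9, 10, 0)
n=31: window = (10, 0, 7)
n=32: window = (0, 7, 5)
n=33: window = (7, 5, 3)
n=34: window = (5, 3, 1)
n=35: window = (3, 1, 2)
n=36: window = (1, 2, 5)
n=37: window = (2, 5, 5)
n=38: window = (5, 5, 4)
n=39: window = (5, 4, 6)
n=40: window = (4, 6, 10)
…
n=108: window = (6, 8, 2)
n=109: window = (8, 2, 0)
n=110: window = (2, 0, 3)
window at n=110 equals window at n=0 → period = 110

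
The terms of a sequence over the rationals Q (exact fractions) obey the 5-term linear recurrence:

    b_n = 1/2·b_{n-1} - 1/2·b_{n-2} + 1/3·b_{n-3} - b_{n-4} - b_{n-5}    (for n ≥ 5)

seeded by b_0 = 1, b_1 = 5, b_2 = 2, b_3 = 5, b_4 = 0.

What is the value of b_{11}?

77239/3456

b_5 = 1/2·0 + -1/2·5 + 1/3·2 + -1·5 + -1·1 = -47/6
b_6 = 1/2·-47/6 + -1/2·0 + 1/3·5 + -1·2 + -1·5 = -37/4
b_7 = 1/2·-37/4 + -1/2·-47/6 + 1/3·0 + -1·5 + -1·2 = -185/24
b_8 = 1/2·-185/24 + -1/2·-37/4 + 1/3·-47/6 + -1·0 + -1·5 = -985/144
b_9 = 1/2·-985/144 + -1/2·-185/24 + 1/3·-37/4 + -1·-47/6 + -1·0 = 1493/288
b_10 = 1/2·1493/288 + -1/2·-985/144 + 1/3·-185/24 + -1·-37/4 + -1·-47/6 = 3941/192
b_11 = 1/2·3941/192 + -1/2·1493/288 + 1/3·-985/144 + -1·-185/24 + -1·-37/4 = 77239/3456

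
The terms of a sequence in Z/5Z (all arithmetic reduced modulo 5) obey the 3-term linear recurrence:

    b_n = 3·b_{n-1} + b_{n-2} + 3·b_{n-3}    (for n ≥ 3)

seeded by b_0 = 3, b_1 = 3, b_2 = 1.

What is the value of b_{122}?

b_3 = 3·1 + 1·3 + 3·3 = 0
b_4 = 3·0 + 1·1 + 3·3 = 0
b_5 = 3·0 + 1·0 + 3·1 = 3
b_6 = 3·3 + 1·0 + 3·0 = 4
b_7 = 3·4 + 1·3 + 3·0 = 0
b_8 = 3·0 + 1·4 + 3·3 = 3
b_9 = 3·3 + 1·0 + 3·4 = 1
b_10 = 3·1 + 1·3 + 3·0 = 1
b_11 = 3·1 + 1·1 + 3·3 = 3
b_12 = 3·3 + 1·1 + 3·1 = 3
b_13 = 3·3 + 1·3 + 3·1 = 0
b_14 = 3·0 + 1·3 + 3·3 = 2
b_15 = 3·2 + 1·0 + 3·3 = 0
b_16 = 3·0 + 1·2 + 3·0 = 2
b_17 = 3·2 + 1·0 + 3·2 = 2
b_18 = 3·2 + 1·2 + 3·0 = 3
b_19 = 3·3 + 1·2 + 3·2 = 2
b_20 = 3·2 + 1·3 + 3·2 = 0
b_21 = 3·0 + 1·2 + 3·3 = 1
b_22 = 3·1 + 1·0 + 3·2 = 4
b_23 = 3·4 + 1·1 + 3·0 = 3
b_24 = 3·3 + 1·4 + 3·1 = 1
b_25 = 3·1 + 1·3 + 3·4 = 3
b_26 = 3·3 + 1·1 + 3·3 = 4
b_27 = 3·4 + 1·3 + 3·1 = 3
b_28 = 3·3 + 1·4 + 3·3 = 2
b_29 = 3·2 + 1·3 + 3·4 = 1
b_30 = 3·1 + 1·2 + 3·3 = 4
b_31 = 3·4 + 1·1 + 3·2 = 4
b_32 = 3·4 + 1·4 + 3·1 = 4
b_33 = 3·4 + 1·4 + 3·4 = 3
b_34 = 3·3 + 1·4 + 3·4 = 0
b_35 = 3·0 + 1·3 + 3·4 = 0
b_36 = 3·0 + 1·0 + 3·3 = 4
b_37 = 3·4 + 1·0 + 3·0 = 2
b_38 = 3·2 + 1·4 + 3·0 = 0
b_39 = 3·0 + 1·2 + 3·4 = 4
b_40 = 3·4 + 1·0 + 3·2 = 3
b_41 = 3·3 + 1·4 + 3·0 = 3
b_42 = 3·3 + 1·3 + 3·4 = 4
b_43 = 3·4 + 1·3 + 3·3 = 4
b_44 = 3·4 + 1·4 + 3·3 = 0
b_45 = 3·0 + 1·4 + 3·4 = 1
b_46 = 3·1 + 1·0 + 3·4 = 0
b_47 = 3·0 + 1·1 + 3·0 = 1
b_48 = 3·1 + 1·0 + 3·1 = 1
b_49 = 3·1 + 1·1 + 3·0 = 4
b_50 = 3·4 + 1·1 + 3·1 = 1
b_51 = 3·1 + 1·4 + 3·1 = 0
b_52 = 3·0 + 1·1 + 3·4 = 3
b_53 = 3·3 + 1·0 + 3·1 = 2
b_54 = 3·2 + 1·3 + 3·0 = 4
b_55 = 3·4 + 1·2 + 3·3 = 3
b_56 = 3·3 + 1·4 + 3·2 = 4
b_57 = 3·4 + 1·3 + 3·4 = 2
b_58 = 3·2 + 1·4 + 3·3 = 4
b_59 = 3·4 + 1·2 + 3·4 = 1
b_60 = 3·1 + 1·4 + 3·2 = 3
b_61 = 3·3 + 1·1 + 3·4 = 2
b_62 = 3·2 + 1·3 + 3·1 = 2
b_63 = 3·2 + 1·2 + 3·3 = 2
b_64 = 3·2 + 1·2 + 3·2 = 4
b_65 = 3·4 + 1·2 + 3·2 = 0
b_66 = 3·0 + 1·4 + 3·2 = 0
b_67 = 3·0 + 1·0 + 3·4 = 2
b_68 = 3·2 + 1·0 + 3·0 = 1
b_69 = 3·1 + 1·2 + 3·0 = 0
b_70 = 3·0 + 1·1 + 3·2 = 2
b_71 = 3·2 + 1·0 + 3·1 = 4
b_72 = 3·4 + 1·2 + 3·0 = 4
b_73 = 3·4 + 1·4 + 3·2 = 2
b_74 = 3·2 + 1·4 + 3·4 = 2
b_75 = 3·2 + 1·2 + 3·4 = 0
b_76 = 3·0 + 1·2 + 3·2 = 3
b_77 = 3·3 + 1·0 + 3·2 = 0
b_78 = 3·0 + 1·3 + 3·0 = 3
b_79 = 3·3 + 1·0 + 3·3 = 3
b_80 = 3·3 + 1·3 + 3·0 = 2
b_81 = 3·2 + 1·3 + 3·3 = 3
b_82 = 3·3 + 1·2 + 3·3 = 0
b_83 = 3·0 + 1·3 + 3·2 = 4
b_84 = 3·4 + 1·0 + 3·3 = 1
b_85 = 3·1 + 1·4 + 3·0 = 2
b_86 = 3·2 + 1·1 + 3·4 = 4
b_87 = 3·4 + 1·2 + 3·1 = 2
b_88 = 3·2 + 1·4 + 3·2 = 1
b_89 = 3·1 + 1·2 + 3·4 = 2
b_90 = 3·2 + 1·1 + 3·2 = 3
b_91 = 3·3 + 1·2 + 3·1 = 4
b_92 = 3·4 + 1·3 + 3·2 = 1
b_93 = 3·1 + 1·4 + 3·3 = 1
b_94 = 3·1 + 1·1 + 3·4 = 1
b_95 = 3·1 + 1·1 + 3·1 = 2
b_96 = 3·2 + 1·1 + 3·1 = 0
b_97 = 3·0 + 1·2 + 3·1 = 0
b_98 = 3·0 + 1·0 + 3·2 = 1
b_99 = 3·1 + 1·0 + 3·0 = 3
b_100 = 3·3 + 1·1 + 3·0 = 0
b_101 = 3·0 + 1·3 + 3·1 = 1
b_102 = 3·1 + 1·0 + 3·3 = 2
b_103 = 3·2 + 1·1 + 3·0 = 2
b_104 = 3·2 + 1·2 + 3·1 = 1
b_105 = 3·1 + 1·2 + 3·2 = 1
b_106 = 3·1 + 1·1 + 3·2 = 0
b_107 = 3·0 + 1·1 + 3·1 = 4
b_108 = 3·4 + 1·0 + 3·1 = 0
b_109 = 3·0 + 1·4 + 3·0 = 4
b_110 = 3·4 + 1·0 + 3·4 = 4
b_111 = 3·4 + 1·4 + 3·0 = 1
b_112 = 3·1 + 1·4 + 3·4 = 4
b_113 = 3·4 + 1·1 + 3·4 = 0
b_114 = 3·0 + 1·4 + 3·1 = 2
b_115 = 3·2 + 1·0 + 3·4 = 3
b_116 = 3·3 + 1·2 + 3·0 = 1
b_117 = 3·1 + 1·3 + 3·2 = 2
b_118 = 3·2 + 1·1 + 3·3 = 1
b_119 = 3·1 + 1·2 + 3·1 = 3
b_120 = 3·3 + 1·1 + 3·2 = 1
b_121 = 3·1 + 1·3 + 3·1 = 4
b_122 = 3·4 + 1·1 + 3·3 = 2

2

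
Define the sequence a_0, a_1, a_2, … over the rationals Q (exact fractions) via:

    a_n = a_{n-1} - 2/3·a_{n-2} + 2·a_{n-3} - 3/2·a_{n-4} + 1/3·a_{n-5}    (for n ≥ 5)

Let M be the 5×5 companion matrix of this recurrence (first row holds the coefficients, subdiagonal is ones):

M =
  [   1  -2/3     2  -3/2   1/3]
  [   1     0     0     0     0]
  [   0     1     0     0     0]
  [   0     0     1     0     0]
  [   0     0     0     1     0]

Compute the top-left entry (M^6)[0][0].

119/54

(M^6)[0][0] is the top entry after applying M 6 times to the unit state (1, 0, 0, 0, 0). Equivalently it is h_{10} for the auxiliary sequence (h_n) obeying the same recurrence with h_4 = 1 and h_i = 0 for 0 ≤ i < 4:
h_5 = 1·1 + -2/3·0 + 2·0 + -3/2·0 + 1/3·0 = 1
h_6 = 1·1 + -2/3·1 + 2·0 + -3/2·0 + 1/3·0 = 1/3
h_7 = 1·1/3 + -2/3·1 + 2·1 + -3/2·0 + 1/3·0 = 5/3
h_8 = 1·5/3 + -2/3·1/3 + 2·1 + -3/2·1 + 1/3·0 = 35/18
h_9 = 1·35/18 + -2/3·5/3 + 2·1/3 + -3/2·1 + 1/3·1 = 1/3
h_10 = 1·1/3 + -2/3·35/18 + 2·5/3 + -3/2·1/3 + 1/3·1 = 119/54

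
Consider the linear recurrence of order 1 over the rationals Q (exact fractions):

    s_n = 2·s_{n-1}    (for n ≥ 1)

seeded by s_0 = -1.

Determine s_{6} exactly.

-64

s_1 = 2·-1 = -2
s_2 = 2·-2 = -4
s_3 = 2·-4 = -8
s_4 = 2·-8 = -16
s_5 = 2·-16 = -32
s_6 = 2·-32 = -64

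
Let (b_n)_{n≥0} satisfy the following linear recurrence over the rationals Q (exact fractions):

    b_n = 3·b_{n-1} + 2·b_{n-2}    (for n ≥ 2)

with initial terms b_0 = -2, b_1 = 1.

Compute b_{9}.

-2753

b_2 = 3·1 + 2·-2 = -1
b_3 = 3·-1 + 2·1 = -1
b_4 = 3·-1 + 2·-1 = -5
b_5 = 3·-5 + 2·-1 = -17
b_6 = 3·-17 + 2·-5 = -61
b_7 = 3·-61 + 2·-17 = -217
b_8 = 3·-217 + 2·-61 = -773
b_9 = 3·-773 + 2·-217 = -2753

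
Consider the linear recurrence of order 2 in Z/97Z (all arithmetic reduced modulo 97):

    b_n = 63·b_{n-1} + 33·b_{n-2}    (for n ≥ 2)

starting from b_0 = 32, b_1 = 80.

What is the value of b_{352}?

1

b_2 = 63·80 + 33·32 = 82
b_3 = 63·82 + 33·80 = 46
b_4 = 63·46 + 33·82 = 75
b_5 = 63·75 + 33·46 = 35
b_6 = 63·35 + 33·75 = 24
b_7 = 63·24 + 33·35 = 48
b_8 = 63·48 + 33·24 = 33
b_9 = 63·33 + 33·48 = 74
b_10 = 63·74 + 33·33 = 28
b_11 = 63·28 + 33·74 = 35
b_12 = 63·35 + 33·28 = 25
b_13 = 63·25 + 33·35 = 14
b_14 = 63·14 + 33·25 = 58
b_15 = 63·58 + 33·14 = 42
b_16 = 63·42 + 33·58 = 1
b_17 = 63·1 + 33·42 = 91
b_18 = 63·91 + 33·1 = 43
b_19 = 63·43 + 33·91 = 86
b_20 = 63·86 + 33·43 = 47
b_21 = 63·47 + 33·86 = 76
b_22 = 63·76 + 33·47 = 34
b_23 = 63·34 + 33·76 = 91
b_24 = 63·91 + 33·34 = 65
b_25 = 63·65 + 33·91 = 17
b_26 = 63·17 + 33·65 = 15
b_27 = 63·15 + 33·17 = 51
b_28 = 63·51 + 33·15 = 22
b_29 = 63·22 + 33·51 = 62
b_30 = 63·62 + 33·22 = 73
b_31 = 63·73 + 33·62 = 49
b_32 = 63·49 + 33·73 = 64
b_33 = 63·64 + 33·49 = 23
b_34 = 63·23 + 33·64 = 69
b_35 = 63·69 + 33·23 = 62
b_36 = 63·62 + 33·69 = 72
b_37 = 63·72 + 33·62 = 83
b_38 = 63·83 + 33·72 = 39
b_39 = 63·39 + 33·83 = 55
b_40 = 63·55 + 33·39 = 96
b_41 = 63·96 + 33·55 = 6
b_42 = 63·6 + 33·96 = 54
b_43 = 63·54 + 33·6 = 11
b_44 = 63·11 + 33·54 = 50
b_45 = 63·50 + 33·11 = 21
b_46 = 63·21 + 33·50 = 63
b_47 = 63·63 + 33·21 = 6
b_48 = 63·6 + 33·63 = 32
b_49 = 63·32 + 33·6 = 80
(b_48, b_49) = (32, 80) = (b_0, b_1), so the sequence has period 48.
352 ≡ 16 (mod 48), hence b_352 = b_16 = 1.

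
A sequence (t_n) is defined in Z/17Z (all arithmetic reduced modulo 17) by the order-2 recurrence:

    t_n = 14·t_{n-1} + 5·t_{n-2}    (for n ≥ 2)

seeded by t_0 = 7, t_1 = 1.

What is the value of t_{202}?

14

t_2 = 14·1 + 5·7 = 15
t_3 = 14·15 + 5·1 = 11
t_4 = 14·11 + 5·15 = 8
t_5 = 14·8 + 5·11 = 14
t_6 = 14·14 + 5·8 = 15
t_7 = 14·15 + 5·14 = 8
Continuing the recurrence:
  t_8 = 0;  t_9 = 6;  t_10 = 16;  t_11 = 16;  t_12 = 15;  t_13 = 1
  t_14 = 4;  t_15 = 10;  t_16 = 7;  t_17 = 12;  t_18 = 16;  t_19 = 12
  t_20 = 10;  t_21 = 13;  t_22 = 11;  t_23 = 15;  t_24 = 10;  t_25 = 11
  t_26 = 0;  t_27 = 4;  t_28 = 5;  t_29 = 5;  t_30 = 10;  t_31 = 12
  t_32 = 14;  t_33 = 1;  t_34 = 16;  t_35 = 8;  t_36 = 5;  t_37 = 8
  t_38 = 1;  t_39 = 3;  t_40 = 13;  t_41 = 10;  t_42 = 1;  t_43 = 13
  t_44 = 0;  t_45 = 14;  t_46 = 9;  t_47 = 9;  t_48 = 1;  t_49 = 8
  t_50 = 15;  t_51 = 12;  t_52 = 5;  t_53 = 11;  t_54 = 9;  t_55 = 11
  t_56 = 12;  t_57 = 2;  t_58 = 3;  t_59 = 1;  t_60 = 12;  t_61 = 3
  t_62 = 0;  t_63 = 15;  t_64 = 6;  t_65 = 6;  t_66 = 12;  t_67 = 11
  t_68 = 10;  t_69 = 8;  t_70 = 9;  t_71 = 13;  t_72 = 6;  t_73 = 13
  t_74 = 8;  t_75 = 7;  t_76 = 2;  t_77 = 12;  t_78 = 8;  t_79 = 2
  t_80 = 0;  t_81 = 10;  t_82 = 4;  t_83 = 4;  t_84 = 8;  t_85 = 13
  t_86 = 1;  t_87 = 11;  t_88 = 6;  t_89 = 3;  t_90 = 4;  t_91 = 3
  t_92 = 11;  t_93 = 16;  t_94 = 7;  t_95 = 8;  t_96 = 11;  t_97 = 7
  t_98 = 0;  t_99 = 1;  t_100 = 14;  t_101 = 14;  t_102 = 11;  t_103 = 3
  t_104 = 12;  t_105 = 13;  t_106 = 4;  t_107 = 2;  t_108 = 14;  t_109 = 2
  t_110 = 13;  t_111 = 5;  t_112 = 16;  t_113 = 11;  t_114 = 13;  t_115 = 16
  t_116 = 0;  t_117 = 12;  t_118 = 15;  t_119 = 15;  t_120 = 13;  t_121 = 2
  t_122 = 8;  t_123 = 3;  t_124 = 14;  t_125 = 7;  t_126 = 15;  t_127 = 7
  t_128 = 3;  t_129 = 9;  t_130 = 5;  t_131 = 13;  t_132 = 3;  t_133 = 5
  t_134 = 0;  t_135 = 8;  t_136 = 10;  t_137 = 10;  t_138 = 3;  t_139 = 7
  t_140 = 11;  t_141 = 2;  t_142 = 15;  t_143 = 16;  t_144 = 10;  t_145 = 16
  t_146 = 2;  t_147 = 6;  t_148 = 9;  t_149 = 3;  t_150 = 2;  t_151 = 9
  t_152 = 0;  t_153 = 11;  t_154 = 1;  t_155 = 1;  t_156 = 2;  t_157 = 16
  t_158 = 13;  t_159 = 7;  t_160 = 10;  t_161 = 5;  t_162 = 1;  t_163 = 5
  t_164 = 7;  t_165 = 4;  t_166 = 6;  t_167 = 2;  t_168 = 7;  t_169 = 6
  t_170 = 0;  t_171 = 13;  t_172 = 12;  t_173 = 12;  t_174 = 7;  t_175 = 5
  t_176 = 3;  t_177 = 16;  t_178 = 1;  t_179 = 9;  t_180 = 12;  t_181 = 9
  t_182 = 16;  t_183 = 14;  t_184 = 4;  t_185 = 7;  t_186 = 16;  t_187 = 4
  t_188 = 0;  t_189 = 3;  t_190 = 8;  t_191 = 8;  t_192 = 16;  t_193 = 9
  t_194 = 2;  t_195 = 5;  t_196 = 12;  t_197 = 6;  t_198 = 8;  t_199 = 6
  t_200 = 5
t_201 = 14·5 + 5·6 = 15
t_202 = 14·15 + 5·5 = 14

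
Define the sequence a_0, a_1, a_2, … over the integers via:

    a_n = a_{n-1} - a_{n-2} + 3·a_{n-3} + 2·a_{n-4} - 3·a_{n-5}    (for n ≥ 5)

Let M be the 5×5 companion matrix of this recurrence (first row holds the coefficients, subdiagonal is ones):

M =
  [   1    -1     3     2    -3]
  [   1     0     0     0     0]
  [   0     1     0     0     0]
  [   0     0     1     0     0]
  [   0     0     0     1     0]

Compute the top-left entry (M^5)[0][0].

(M^5)[0][0] is the top entry after applying M 5 times to the unit state (1, 0, 0, 0, 0). Equivalently it is h_{9} for the auxiliary sequence (h_n) obeying the same recurrence with h_4 = 1 and h_i = 0 for 0 ≤ i < 4:
h_5 = 1·1 + -1·0 + 3·0 + 2·0 + -3·0 = 1
h_6 = 1·1 + -1·1 + 3·0 + 2·0 + -3·0 = 0
h_7 = 1·0 + -1·1 + 3·1 + 2·0 + -3·0 = 2
h_8 = 1·2 + -1·0 + 3·1 + 2·1 + -3·0 = 7
h_9 = 1·7 + -1·2 + 3·0 + 2·1 + -3·1 = 4

4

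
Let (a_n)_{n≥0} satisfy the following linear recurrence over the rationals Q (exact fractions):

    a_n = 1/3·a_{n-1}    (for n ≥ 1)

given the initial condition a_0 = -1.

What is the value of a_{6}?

-1/729

a_1 = 1/3·-1 = -1/3
a_2 = 1/3·-1/3 = -1/9
a_3 = 1/3·-1/9 = -1/27
a_4 = 1/3·-1/27 = -1/81
a_5 = 1/3·-1/81 = -1/243
a_6 = 1/3·-1/243 = -1/729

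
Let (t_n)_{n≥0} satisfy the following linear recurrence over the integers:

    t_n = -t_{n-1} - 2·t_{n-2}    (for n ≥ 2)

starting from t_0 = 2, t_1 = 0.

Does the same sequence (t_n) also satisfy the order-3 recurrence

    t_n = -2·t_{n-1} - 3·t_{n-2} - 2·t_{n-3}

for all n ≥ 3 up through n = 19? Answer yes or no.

yes

Terms t_0..t_19: 2, 0, -4, 4, 4, -12, 4, 20, -28, -12, 68, -44, -92, 180, 4, -364, 356, 372, -1084, 340
n=3: candidate gives 4, actual t_3 = 4 ✓
n=4: candidate gives 4, actual t_4 = 4 ✓
n=5: candidate gives -12, actual t_5 = -12 ✓
n=6: candidate gives 4, actual t_6 = 4 ✓
n=7: candidate gives 20, actual t_7 = 20 ✓
n=8: candidate gives -28, actual t_8 = -28 ✓
n=9: candidate gives -12, actual t_9 = -12 ✓
n=10: candidate gives 68, actual t_10 = 68 ✓
n=11: candidate gives -44, actual t_11 = -44 ✓
n=12: candidate gives -92, actual t_12 = -92 ✓
n=13: candidate gives 180, actual t_13 = 180 ✓
n=14: candidate gives 4, actual t_14 = 4 ✓
n=15: candidate gives -364, actual t_15 = -364 ✓
n=16: candidate gives 356, actual t_16 = 356 ✓
n=17: candidate gives 372, actual t_17 = 372 ✓
n=18: candidate gives -1084, actual t_18 = -1084 ✓
n=19: candidate gives 340, actual t_19 = 340 ✓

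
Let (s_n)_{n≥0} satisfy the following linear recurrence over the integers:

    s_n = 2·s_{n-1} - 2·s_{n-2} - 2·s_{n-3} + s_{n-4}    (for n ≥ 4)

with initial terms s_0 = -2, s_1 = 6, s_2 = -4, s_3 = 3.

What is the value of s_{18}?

s_4 = 2·3 + -2·-4 + -2·6 + 1·-2 = 0
s_5 = 2·0 + -2·3 + -2·-4 + 1·6 = 8
s_6 = 2·8 + -2·0 + -2·3 + 1·-4 = 6
s_7 = 2·6 + -2·8 + -2·0 + 1·3 = -1
s_8 = 2·-1 + -2·6 + -2·8 + 1·0 = -30
s_9 = 2·-30 + -2·-1 + -2·6 + 1·8 = -62
s_10 = 2·-62 + -2·-30 + -2·-1 + 1·6 = -56
s_11 = 2·-56 + -2·-62 + -2·-30 + 1·-1 = 71
s_12 = 2·71 + -2·-56 + -2·-62 + 1·-30 = 348
s_13 = 2·348 + -2·71 + -2·-56 + 1·-62 = 604
s_14 = 2·604 + -2·348 + -2·71 + 1·-56 = 314
s_15 = 2·314 + -2·604 + -2·348 + 1·71 = -1205
s_16 = 2·-1205 + -2·314 + -2·604 + 1·348 = -3898
s_17 = 2·-3898 + -2·-1205 + -2·314 + 1·604 = -5410
s_18 = 2·-5410 + -2·-3898 + -2·-1205 + 1·314 = -300

-300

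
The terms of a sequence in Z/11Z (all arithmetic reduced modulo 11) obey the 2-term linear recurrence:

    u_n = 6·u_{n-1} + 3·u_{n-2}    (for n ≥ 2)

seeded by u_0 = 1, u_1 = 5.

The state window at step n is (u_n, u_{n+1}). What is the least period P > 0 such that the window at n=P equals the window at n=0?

n=0: window = (1, 5)
n=1: window = (5, 0)
n=2: window = (0, 4)
n=3: window = (4, 2)
n=4: window = (2, 2)
n=5: window = (2, 7)
n=6: window = (7, 4)
n=7: window = (4, 1)
n=8: window = (1, 7)
n=9: window = (7, 1)
n=10: window = (1, 5)
window at n=10 equals window at n=0 → period = 10

10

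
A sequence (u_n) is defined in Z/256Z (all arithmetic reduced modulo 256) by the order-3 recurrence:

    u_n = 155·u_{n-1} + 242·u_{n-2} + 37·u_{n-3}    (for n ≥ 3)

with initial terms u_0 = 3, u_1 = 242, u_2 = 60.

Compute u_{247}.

u_3 = 155·60 + 242·242 + 37·3 = 135
u_4 = 155·135 + 242·60 + 37·242 = 111
u_5 = 155·111 + 242·135 + 37·60 = 127
u_6 = 155·127 + 242·111 + 37·135 = 86
u_7 = 155·86 + 242·127 + 37·111 = 43
u_8 = 155·43 + 242·86 + 37·127 = 176
Continuing the recurrence:
  u_9 = 164;  u_10 = 227;  u_11 = 233;  u_12 = 93;  u_13 = 96;  u_14 = 183
  u_15 = 254;  u_16 = 168;  u_17 = 71;  u_18 = 131;  u_19 = 183;  u_20 = 230
  u_21 = 47;  u_22 = 84;  u_23 = 136;  u_24 = 139;  u_25 = 221;  u_26 = 221
  u_27 = 208;  u_28 = 203;  u_29 = 122;  u_30 = 212;  u_31 = 7;  u_32 = 71
  u_33 = 63;  u_34 = 70;  u_35 = 51;  u_36 = 40;  u_37 = 140;  u_38 = 243
  u_39 = 65;  u_40 = 77;  u_41 = 48;  u_42 = 63;  u_43 = 166;  u_44 = 0
  u_45 = 7;  u_46 = 59;  u_47 = 87;  u_48 = 118;  u_49 = 55;  u_50 = 108
  u_51 = 112;  u_52 = 219;  u_53 = 21;  u_54 = 237;  u_55 = 0;  u_56 = 19
  u_57 = 194;  u_58 = 108;  u_59 = 135;  u_60 = 223;  u_61 = 63;  u_62 = 118
  u_63 = 59;  u_64 = 96;  u_65 = 244;  u_66 = 3;  u_67 = 89;  u_68 = 253
  u_69 = 192;  u_70 = 71;  u_71 = 14;  u_72 = 88;  u_73 = 199;  u_74 = 179
  u_75 = 55;  u_76 = 70;  u_77 = 63;  u_78 = 68;  u_79 = 216;  u_80 = 43
  u_81 = 13;  u_82 = 189;  u_83 = 240;  u_84 = 219;  u_85 = 202;  u_86 = 4
  u_87 = 7;  u_88 = 55;  u_89 = 127;  u_90 = 230;  u_91 = 67;  u_92 = 88
  u_93 = 220;  u_94 = 19;  u_95 = 49;  u_96 = 109;  u_97 = 16;  u_98 = 207
  u_99 = 54;  u_100 = 176;  u_101 = 135;  u_102 = 235;  u_103 = 87;  u_104 = 86
  u_105 = 71;  u_106 = 220;  u_107 = 192;  u_108 = 123;  u_109 = 197;  u_110 = 77
  u_111 = 160;  u_112 = 35;  u_113 = 146;  u_114 = 156;  u_115 = 135;  u_116 = 79
  u_117 = 255;  u_118 = 150;  u_119 = 75;  u_120 = 16;  u_121 = 68;  u_122 = 35
  u_123 = 201;  u_124 = 157;  u_125 = 32;  u_126 = 215;  u_127 = 30;  u_128 = 8
  u_129 = 71;  u_130 = 227;  u_131 = 183;  u_132 = 166;  u_133 = 79;  u_134 = 52
  u_135 = 40;  u_136 = 203;  u_137 = 61;  u_138 = 157;  u_139 = 16;  u_140 = 235
  u_141 = 26;  u_142 = 52;  u_143 = 7;  u_144 = 39;  u_145 = 191;  u_146 = 134
  u_147 = 83;  u_148 = 136;  u_149 = 44;  u_150 = 51;  u_151 = 33;  u_152 = 141
  u_153 = 240;  u_154 = 95;  u_155 = 198;  u_156 = 96;  u_157 = 7;  u_158 = 155
  u_159 = 87;  u_160 = 54;  u_161 = 87;  u_162 = 76;  u_163 = 16;  u_164 = 27
  u_165 = 117;  u_166 = 173;  u_167 = 64;  u_168 = 51;  u_169 = 98;  u_170 = 204
  u_171 = 135;  u_172 = 191;  u_173 = 191;  u_174 = 182;  u_175 = 91;  u_176 = 192
  u_177 = 148;  u_178 = 67;  u_179 = 57;  u_180 = 61;  u_181 = 128;  u_182 = 103
  u_183 = 46;  u_184 = 184;  u_185 = 199;  u_186 = 19;  u_187 = 55;  u_188 = 6
  u_189 = 95;  u_190 = 36;  u_191 = 120;  u_192 = 107;  u_193 = 109;  u_194 = 125
  u_195 = 48;  u_196 = 251;  u_197 = 106;  u_198 = 100;  u_199 = 7;  u_200 = 23
  u_201 = 255;  u_202 = 38;  u_203 = 99;  u_204 = 184;  u_205 = 124;  u_206 = 83
  u_207 = 17;  u_208 = 173;  u_209 = 208;  u_210 = 239;  u_211 = 86;  u_212 = 16
  u_213 = 135;  u_214 = 75;  u_215 = 87;  u_216 = 22;  u_217 = 103;  u_218 = 188
  u_219 = 96;  u_220 = 187;  u_221 = 37;  u_222 = 13;  u_223 = 224;  u_224 = 67
  u_225 = 50;  u_226 = 252;  u_227 = 135;  u_228 = 47;  u_229 = 127;  u_230 = 214
  u_231 = 107;  u_232 = 112;  u_233 = 228;  u_234 = 99;  u_235 = 169;  u_236 = 221
  u_237 = 224;  u_238 = 247;  u_239 = 62;  u_240 = 104;  u_241 = 71;  u_242 = 67
  u_243 = 183;  u_244 = 102;  u_245 = 111
u_246 = 155·111 + 242·102 + 37·183 = 20
u_247 = 155·20 + 242·111 + 37·102 = 200

200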